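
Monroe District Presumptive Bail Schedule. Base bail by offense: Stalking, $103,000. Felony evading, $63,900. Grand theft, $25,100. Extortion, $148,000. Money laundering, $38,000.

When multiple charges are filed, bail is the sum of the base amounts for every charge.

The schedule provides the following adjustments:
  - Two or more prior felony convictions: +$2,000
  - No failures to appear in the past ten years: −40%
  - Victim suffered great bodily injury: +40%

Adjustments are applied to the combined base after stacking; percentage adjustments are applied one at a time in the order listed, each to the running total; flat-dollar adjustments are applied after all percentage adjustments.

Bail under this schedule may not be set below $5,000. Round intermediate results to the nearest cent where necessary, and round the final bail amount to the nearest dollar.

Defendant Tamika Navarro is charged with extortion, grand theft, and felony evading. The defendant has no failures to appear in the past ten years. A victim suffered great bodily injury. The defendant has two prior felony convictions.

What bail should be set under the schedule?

$201,080

Base amounts from the schedule: extortion $148,000; grand theft $25,100; felony evading $63,900.
Stacking rule: sum of all bases. $148,000 + $25,100 + $63,900 = $237,000.
No failures to appear in the past ten years (−40%): $237,000 × 0.6 = $142,200.
Victim suffered great bodily injury (+40%): $142,200 × 1.4 = $199,080.
Two or more prior felony convictions (+$2,000 flat): $199,080 + $2,000 = $201,080.
$201,080 is at or above the $5,000 minimum.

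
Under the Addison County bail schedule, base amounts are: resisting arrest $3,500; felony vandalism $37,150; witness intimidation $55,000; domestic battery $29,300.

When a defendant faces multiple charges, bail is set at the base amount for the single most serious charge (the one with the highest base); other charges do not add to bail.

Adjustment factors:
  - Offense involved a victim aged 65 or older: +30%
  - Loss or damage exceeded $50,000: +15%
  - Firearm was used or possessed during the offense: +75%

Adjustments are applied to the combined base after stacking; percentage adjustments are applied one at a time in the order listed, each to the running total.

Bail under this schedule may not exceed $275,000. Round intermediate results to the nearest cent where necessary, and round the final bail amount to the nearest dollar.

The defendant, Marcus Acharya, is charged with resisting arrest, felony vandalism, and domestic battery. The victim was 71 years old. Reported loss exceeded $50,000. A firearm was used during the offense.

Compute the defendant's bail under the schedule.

Base amounts from the schedule: resisting arrest $3,500; felony vandalism $37,150; domestic battery $29,300.
Stacking rule: use the highest base only. Highest is felony vandalism at $37,150. Combined base = $37,150.
Offense involved a victim aged 65 or older (+30%): $37,150 × 1.3 = $48,295.
Loss or damage exceeded $50,000 (+15%): $48,295 × 1.15 = $55,539.25.
Firearm was used or possessed during the offense (+75%): $55,539.25 × 1.75 = $97,193.69.
$97,193.69 is within the $275,000 maximum.
Rounded to the nearest dollar: $97,194.

$97,194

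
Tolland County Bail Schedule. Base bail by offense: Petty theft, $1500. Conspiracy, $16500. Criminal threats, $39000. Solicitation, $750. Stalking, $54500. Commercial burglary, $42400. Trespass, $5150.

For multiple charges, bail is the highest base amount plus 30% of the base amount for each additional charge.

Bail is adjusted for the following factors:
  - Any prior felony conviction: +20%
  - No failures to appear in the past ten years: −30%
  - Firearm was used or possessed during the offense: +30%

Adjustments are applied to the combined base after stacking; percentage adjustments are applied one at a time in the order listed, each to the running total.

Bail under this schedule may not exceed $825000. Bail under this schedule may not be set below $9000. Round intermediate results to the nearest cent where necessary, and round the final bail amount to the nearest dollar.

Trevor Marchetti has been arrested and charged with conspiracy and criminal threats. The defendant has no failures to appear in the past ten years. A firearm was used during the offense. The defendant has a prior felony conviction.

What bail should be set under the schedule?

Base amounts from the schedule: conspiracy $16500; criminal threats $39000.
Stacking rule: highest base plus 30% of each additional charge. Highest is criminal threats at $39000. Additional: $16500 × 30% = $4950. Combined base = $39000 + $4950 = $43950.
Any prior felony conviction (+20%): $43950 × 1.2 = $52740.
No failures to appear in the past ten years (−30%): $52740 × 0.7 = $36918.
Firearm was used or possessed during the offense (+30%): $36918 × 1.3 = $47993.40.
$47993.40 is within the $825000 maximum.
$47993.40 is at or above the $9000 minimum.
Rounded to the nearest dollar: $47993.

$47993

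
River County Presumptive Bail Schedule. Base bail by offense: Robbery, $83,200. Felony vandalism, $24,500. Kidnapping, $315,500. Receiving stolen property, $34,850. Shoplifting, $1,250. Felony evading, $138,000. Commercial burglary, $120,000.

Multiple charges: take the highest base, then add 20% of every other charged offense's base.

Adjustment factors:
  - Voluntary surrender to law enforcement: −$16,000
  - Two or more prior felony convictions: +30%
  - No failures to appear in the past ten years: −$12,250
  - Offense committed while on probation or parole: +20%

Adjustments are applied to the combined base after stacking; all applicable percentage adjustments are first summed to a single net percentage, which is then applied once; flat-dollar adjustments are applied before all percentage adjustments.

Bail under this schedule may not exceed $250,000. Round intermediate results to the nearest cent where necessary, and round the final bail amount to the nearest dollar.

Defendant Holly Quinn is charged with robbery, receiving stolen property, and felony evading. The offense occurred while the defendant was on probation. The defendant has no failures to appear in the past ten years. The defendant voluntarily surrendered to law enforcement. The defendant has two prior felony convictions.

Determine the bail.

Base amounts from the schedule: robbery $83,200; receiving stolen property $34,850; felony evading $138,000.
Stacking rule: highest base plus 20% of each additional charge. Highest is felony evading at $138,000. Additional: $83,200 × 20% = $16,640; $34,850 × 20% = $6,970. Combined base = $138,000 + $23,610 = $161,610.
Voluntary surrender to law enforcement (−$16,000 flat): $161,610 − $16,000 = $145,610.
No failures to appear in the past ten years (−$12,250 flat): $145,610 − $12,250 = $133,360.
Net percentage adjustment: +30% +20% = +50%. $133,360 × 1.5 = $200,040.
$200,040 is within the $250,000 maximum.

$200,040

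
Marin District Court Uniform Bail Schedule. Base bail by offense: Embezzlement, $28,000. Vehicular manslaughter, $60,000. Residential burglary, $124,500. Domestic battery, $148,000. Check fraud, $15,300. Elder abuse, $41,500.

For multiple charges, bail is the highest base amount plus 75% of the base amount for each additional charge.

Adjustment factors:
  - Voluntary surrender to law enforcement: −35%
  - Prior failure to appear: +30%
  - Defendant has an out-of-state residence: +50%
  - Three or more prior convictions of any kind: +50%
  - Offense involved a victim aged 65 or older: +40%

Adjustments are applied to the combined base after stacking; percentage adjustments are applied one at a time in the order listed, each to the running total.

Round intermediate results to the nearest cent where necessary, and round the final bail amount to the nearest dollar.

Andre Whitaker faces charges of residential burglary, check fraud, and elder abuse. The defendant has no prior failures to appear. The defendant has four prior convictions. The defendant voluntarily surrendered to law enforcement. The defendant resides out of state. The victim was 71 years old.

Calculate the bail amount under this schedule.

Base amounts from the schedule: residential burglary $124,500; check fraud $15,300; elder abuse $41,500.
Stacking rule: highest base plus 75% of each additional charge. Highest is residential burglary at $124,500. Additional: $15,300 × 75% = $11,475; $41,500 × 75% = $31,125. Combined base = $124,500 + $42,600 = $167,100.
Voluntary surrender to law enforcement (−35%): $167,100 × 0.65 = $108,615.
Defendant has an out-of-state residence (+50%): $108,615 × 1.5 = $162,922.50.
Three or more prior convictions of any kind (+50%): $162,922.50 × 1.5 = $244,383.75.
Offense involved a victim aged 65 or older (+40%): $244,383.75 × 1.4 = $342,137.25.
Rounded to the nearest dollar: $342,137.

$342,137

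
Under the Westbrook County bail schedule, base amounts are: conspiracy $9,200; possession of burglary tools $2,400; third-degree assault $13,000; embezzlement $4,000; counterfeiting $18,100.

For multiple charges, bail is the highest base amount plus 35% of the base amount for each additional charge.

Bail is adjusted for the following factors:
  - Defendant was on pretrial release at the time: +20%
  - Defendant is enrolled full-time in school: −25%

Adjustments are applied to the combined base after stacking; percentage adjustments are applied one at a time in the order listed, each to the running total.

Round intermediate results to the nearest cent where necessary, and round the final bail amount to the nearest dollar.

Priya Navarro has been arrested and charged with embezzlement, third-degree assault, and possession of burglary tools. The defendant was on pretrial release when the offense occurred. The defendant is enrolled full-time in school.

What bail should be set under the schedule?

$13,716

Base amounts from the schedule: embezzlement $4,000; third-degree assault $13,000; possession of burglary tools $2,400.
Stacking rule: highest base plus 35% of each additional charge. Highest is third-degree assault at $13,000. Additional: $4,000 × 35% = $1,400; $2,400 × 35% = $840. Combined base = $13,000 + $2,240 = $15,240.
Defendant was on pretrial release at the time (+20%): $15,240 × 1.2 = $18,288.
Defendant is enrolled full-time in school (−25%): $18,288 × 0.75 = $13,716.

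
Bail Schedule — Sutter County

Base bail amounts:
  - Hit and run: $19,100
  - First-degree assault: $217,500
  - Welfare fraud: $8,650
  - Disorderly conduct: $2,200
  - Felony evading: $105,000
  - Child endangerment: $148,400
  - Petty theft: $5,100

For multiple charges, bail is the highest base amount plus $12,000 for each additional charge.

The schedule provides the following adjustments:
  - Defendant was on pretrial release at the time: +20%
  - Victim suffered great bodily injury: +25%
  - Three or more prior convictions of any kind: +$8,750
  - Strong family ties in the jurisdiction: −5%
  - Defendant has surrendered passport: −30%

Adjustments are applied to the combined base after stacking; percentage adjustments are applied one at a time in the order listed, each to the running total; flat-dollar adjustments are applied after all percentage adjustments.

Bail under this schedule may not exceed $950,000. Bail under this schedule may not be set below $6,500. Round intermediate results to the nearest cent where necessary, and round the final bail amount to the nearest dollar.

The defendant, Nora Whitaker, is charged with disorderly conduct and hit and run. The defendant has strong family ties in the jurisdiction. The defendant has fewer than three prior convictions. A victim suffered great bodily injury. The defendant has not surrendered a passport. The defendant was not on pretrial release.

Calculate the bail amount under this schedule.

$36,931

Base amounts from the schedule: disorderly conduct $2,200; hit and run $19,100.
Stacking rule: highest base plus $12,000 per additional charge. Highest is hit and run at $19,100; 1 additional charge → +$12,000. Combined base = $31,100.
Victim suffered great bodily injury (+25%): $31,100 × 1.25 = $38,875.
Strong family ties in the jurisdiction (−5%): $38,875 × 0.95 = $36,931.25.
$36,931.25 is within the $950,000 maximum.
$36,931.25 is at or above the $6,500 minimum.
Rounded to the nearest dollar: $36,931.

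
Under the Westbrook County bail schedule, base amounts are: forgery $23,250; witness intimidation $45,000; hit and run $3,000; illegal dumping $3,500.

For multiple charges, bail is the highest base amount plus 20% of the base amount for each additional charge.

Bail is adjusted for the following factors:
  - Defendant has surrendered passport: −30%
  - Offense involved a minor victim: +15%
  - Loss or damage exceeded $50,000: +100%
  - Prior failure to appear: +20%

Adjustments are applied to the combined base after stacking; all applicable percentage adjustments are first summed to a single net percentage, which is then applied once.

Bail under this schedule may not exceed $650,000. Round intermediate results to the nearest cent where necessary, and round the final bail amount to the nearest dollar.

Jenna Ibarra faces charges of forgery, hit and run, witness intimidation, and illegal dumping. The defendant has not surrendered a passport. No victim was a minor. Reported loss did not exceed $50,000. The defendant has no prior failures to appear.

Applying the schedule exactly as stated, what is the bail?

$50,950

Base amounts from the schedule: forgery $23,250; hit and run $3,000; witness intimidation $45,000; illegal dumping $3,500.
Stacking rule: highest base plus 20% of each additional charge. Highest is witness intimidation at $45,000. Additional: $23,250 × 20% = $4,650; $3,000 × 20% = $600; $3,500 × 20% = $700. Combined base = $45,000 + $5,950 = $50,950.
No adjustment factors apply to this defendant.
$50,950 is within the $650,000 maximum.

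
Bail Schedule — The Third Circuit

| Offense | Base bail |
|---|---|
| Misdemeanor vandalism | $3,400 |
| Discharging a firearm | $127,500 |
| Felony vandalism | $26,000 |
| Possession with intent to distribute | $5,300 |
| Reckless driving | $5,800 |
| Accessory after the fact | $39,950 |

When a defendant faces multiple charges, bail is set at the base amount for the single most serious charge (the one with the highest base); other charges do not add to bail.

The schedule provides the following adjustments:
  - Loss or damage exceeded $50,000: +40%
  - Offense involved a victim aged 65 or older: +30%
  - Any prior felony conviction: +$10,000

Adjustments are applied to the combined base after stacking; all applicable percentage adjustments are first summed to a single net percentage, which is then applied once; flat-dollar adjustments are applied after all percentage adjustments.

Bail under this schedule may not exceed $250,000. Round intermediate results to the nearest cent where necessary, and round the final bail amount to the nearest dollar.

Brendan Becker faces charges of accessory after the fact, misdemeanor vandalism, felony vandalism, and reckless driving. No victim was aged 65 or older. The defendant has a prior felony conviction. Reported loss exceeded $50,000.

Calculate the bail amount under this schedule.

Base amounts from the schedule: accessory after the fact $39,950; misdemeanor vandalism $3,400; felony vandalism $26,000; reckless driving $5,800.
Stacking rule: use the highest base only. Highest is accessory after the fact at $39,950. Combined base = $39,950.
Loss or damage exceeded $50,000 (+40%): $39,950 × 1.4 = $55,930.
Any prior felony conviction (+$10,000 flat): $55,930 + $10,000 = $65,930.
$65,930 is within the $250,000 maximum.

$65,930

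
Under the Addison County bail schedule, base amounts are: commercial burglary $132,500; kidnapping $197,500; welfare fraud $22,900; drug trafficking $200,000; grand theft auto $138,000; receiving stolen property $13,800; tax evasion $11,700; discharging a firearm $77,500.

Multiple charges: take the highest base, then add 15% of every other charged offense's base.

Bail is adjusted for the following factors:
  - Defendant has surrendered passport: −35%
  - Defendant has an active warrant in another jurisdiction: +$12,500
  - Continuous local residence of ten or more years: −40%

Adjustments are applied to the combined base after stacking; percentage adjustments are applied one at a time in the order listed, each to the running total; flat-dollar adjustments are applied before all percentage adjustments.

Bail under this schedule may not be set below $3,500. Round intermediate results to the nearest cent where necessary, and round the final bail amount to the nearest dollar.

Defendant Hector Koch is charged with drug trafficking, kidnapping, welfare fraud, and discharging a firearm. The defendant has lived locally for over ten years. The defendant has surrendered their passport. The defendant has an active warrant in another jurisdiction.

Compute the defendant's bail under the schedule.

$100,302

Base amounts from the schedule: drug trafficking $200,000; kidnapping $197,500; welfare fraud $22,900; discharging a firearm $77,500.
Stacking rule: highest base plus 15% of each additional charge. Highest is drug trafficking at $200,000. Additional: $197,500 × 15% = $29,625; $22,900 × 15% = $3,435; $77,500 × 15% = $11,625. Combined base = $200,000 + $44,685 = $244,685.
Defendant has an active warrant in another jurisdiction (+$12,500 flat): $244,685 + $12,500 = $257,185.
Defendant has surrendered passport (−35%): $257,185 × 0.65 = $167,170.25.
Continuous local residence of ten or more years (−40%): $167,170.25 × 0.6 = $100,302.15.
$100,302.15 is at or above the $3,500 minimum.
Rounded to the nearest dollar: $100,302.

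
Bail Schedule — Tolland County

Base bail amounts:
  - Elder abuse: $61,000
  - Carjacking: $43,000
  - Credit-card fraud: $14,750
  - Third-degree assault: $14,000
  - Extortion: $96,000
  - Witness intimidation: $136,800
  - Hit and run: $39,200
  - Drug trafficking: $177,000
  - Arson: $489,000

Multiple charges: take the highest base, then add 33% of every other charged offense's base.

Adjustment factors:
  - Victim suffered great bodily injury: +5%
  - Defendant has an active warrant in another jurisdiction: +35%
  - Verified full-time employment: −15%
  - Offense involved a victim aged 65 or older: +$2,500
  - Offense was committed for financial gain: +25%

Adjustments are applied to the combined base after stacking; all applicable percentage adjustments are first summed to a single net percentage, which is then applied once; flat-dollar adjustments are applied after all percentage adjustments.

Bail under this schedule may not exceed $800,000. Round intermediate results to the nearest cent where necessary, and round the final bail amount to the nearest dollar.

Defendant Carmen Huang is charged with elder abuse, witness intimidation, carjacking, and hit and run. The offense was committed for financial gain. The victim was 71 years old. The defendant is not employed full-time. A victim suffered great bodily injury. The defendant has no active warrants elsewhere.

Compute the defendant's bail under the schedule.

$241,773

Base amounts from the schedule: elder abuse $61,000; witness intimidation $136,800; carjacking $43,000; hit and run $39,200.
Stacking rule: highest base plus 33% of each additional charge. Highest is witness intimidation at $136,800. Additional: $61,000 × 33% = $20,130; $43,000 × 33% = $14,190; $39,200 × 33% = $12,936. Combined base = $136,800 + $47,256 = $184,056.
Net percentage adjustment: +5% +25% = +30%. $184,056 × 1.3 = $239,272.80.
Offense involved a victim aged 65 or older (+$2,500 flat): $239,272.80 + $2,500 = $241,772.80.
$241,772.80 is within the $800,000 maximum.
Rounded to the nearest dollar: $241,773.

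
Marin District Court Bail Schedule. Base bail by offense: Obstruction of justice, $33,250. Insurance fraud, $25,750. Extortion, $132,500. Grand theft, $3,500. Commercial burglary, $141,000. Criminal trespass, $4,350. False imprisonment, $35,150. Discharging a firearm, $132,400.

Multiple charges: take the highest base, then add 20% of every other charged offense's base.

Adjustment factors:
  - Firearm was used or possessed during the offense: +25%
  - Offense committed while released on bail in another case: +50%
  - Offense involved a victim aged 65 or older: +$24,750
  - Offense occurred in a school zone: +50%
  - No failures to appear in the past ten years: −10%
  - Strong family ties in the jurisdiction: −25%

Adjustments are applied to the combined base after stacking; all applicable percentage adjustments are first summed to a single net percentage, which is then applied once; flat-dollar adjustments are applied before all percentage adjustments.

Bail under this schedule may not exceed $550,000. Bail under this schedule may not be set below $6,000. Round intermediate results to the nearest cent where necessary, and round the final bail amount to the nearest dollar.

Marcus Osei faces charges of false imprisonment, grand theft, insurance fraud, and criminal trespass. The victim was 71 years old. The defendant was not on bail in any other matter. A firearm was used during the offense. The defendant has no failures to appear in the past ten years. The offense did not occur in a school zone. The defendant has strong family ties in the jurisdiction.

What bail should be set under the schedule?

$59,958

Base amounts from the schedule: false imprisonment $35,150; grand theft $3,500; insurance fraud $25,750; criminal trespass $4,350.
Stacking rule: highest base plus 20% of each additional charge. Highest is false imprisonment at $35,150. Additional: $3,500 × 20% = $700; $25,750 × 20% = $5,150; $4,350 × 20% = $870. Combined base = $35,150 + $6,720 = $41,870.
Offense involved a victim aged 65 or older (+$24,750 flat): $41,870 + $24,750 = $66,620.
Net percentage adjustment: +25% −10% −25% = −10%. $66,620 × 0.9 = $59,958.
$59,958 is within the $550,000 maximum.
$59,958 is at or above the $6,000 minimum.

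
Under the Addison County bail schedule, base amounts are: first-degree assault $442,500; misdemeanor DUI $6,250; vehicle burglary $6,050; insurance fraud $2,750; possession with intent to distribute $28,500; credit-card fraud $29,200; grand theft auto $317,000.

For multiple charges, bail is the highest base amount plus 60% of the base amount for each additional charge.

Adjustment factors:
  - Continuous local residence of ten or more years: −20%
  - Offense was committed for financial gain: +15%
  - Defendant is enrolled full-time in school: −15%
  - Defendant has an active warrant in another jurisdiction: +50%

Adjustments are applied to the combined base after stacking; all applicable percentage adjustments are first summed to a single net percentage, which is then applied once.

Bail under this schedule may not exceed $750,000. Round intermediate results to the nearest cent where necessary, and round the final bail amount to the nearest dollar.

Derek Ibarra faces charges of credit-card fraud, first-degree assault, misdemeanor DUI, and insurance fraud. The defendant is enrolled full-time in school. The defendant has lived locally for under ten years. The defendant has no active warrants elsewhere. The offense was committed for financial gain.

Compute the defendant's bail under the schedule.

$465,420

Base amounts from the schedule: credit-card fraud $29,200; first-degree assault $442,500; misdemeanor DUI $6,250; insurance fraud $2,750.
Stacking rule: highest base plus 60% of each additional charge. Highest is first-degree assault at $442,500. Additional: $29,200 × 60% = $17,520; $6,250 × 60% = $3,750; $2,750 × 60% = $1,650. Combined base = $442,500 + $22,920 = $465,420.
Net percentage adjustment: +15% −15% = +0%. $465,420 × 1 = $465,420.
$465,420 is within the $750,000 maximum.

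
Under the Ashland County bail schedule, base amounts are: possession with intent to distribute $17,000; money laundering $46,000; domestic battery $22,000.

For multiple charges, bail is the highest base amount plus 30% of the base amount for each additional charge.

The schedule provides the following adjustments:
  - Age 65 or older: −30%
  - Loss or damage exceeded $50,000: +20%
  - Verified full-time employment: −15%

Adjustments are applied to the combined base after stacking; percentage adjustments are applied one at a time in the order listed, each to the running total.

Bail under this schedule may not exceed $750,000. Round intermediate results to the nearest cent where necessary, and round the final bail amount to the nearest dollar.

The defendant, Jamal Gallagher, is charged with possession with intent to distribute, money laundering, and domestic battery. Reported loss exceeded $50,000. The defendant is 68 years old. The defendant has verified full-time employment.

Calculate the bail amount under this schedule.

$41,198

Base amounts from the schedule: possession with intent to distribute $17,000; money laundering $46,000; domestic battery $22,000.
Stacking rule: highest base plus 30% of each additional charge. Highest is money laundering at $46,000. Additional: $17,000 × 30% = $5,100; $22,000 × 30% = $6,600. Combined base = $46,000 + $11,700 = $57,700.
Age 65 or older (−30%): $57,700 × 0.7 = $40,390.
Loss or damage exceeded $50,000 (+20%): $40,390 × 1.2 = $48,468.
Verified full-time employment (−15%): $48,468 × 0.85 = $41,197.80.
$41,197.80 is within the $750,000 maximum.
Rounded to the nearest dollar: $41,198.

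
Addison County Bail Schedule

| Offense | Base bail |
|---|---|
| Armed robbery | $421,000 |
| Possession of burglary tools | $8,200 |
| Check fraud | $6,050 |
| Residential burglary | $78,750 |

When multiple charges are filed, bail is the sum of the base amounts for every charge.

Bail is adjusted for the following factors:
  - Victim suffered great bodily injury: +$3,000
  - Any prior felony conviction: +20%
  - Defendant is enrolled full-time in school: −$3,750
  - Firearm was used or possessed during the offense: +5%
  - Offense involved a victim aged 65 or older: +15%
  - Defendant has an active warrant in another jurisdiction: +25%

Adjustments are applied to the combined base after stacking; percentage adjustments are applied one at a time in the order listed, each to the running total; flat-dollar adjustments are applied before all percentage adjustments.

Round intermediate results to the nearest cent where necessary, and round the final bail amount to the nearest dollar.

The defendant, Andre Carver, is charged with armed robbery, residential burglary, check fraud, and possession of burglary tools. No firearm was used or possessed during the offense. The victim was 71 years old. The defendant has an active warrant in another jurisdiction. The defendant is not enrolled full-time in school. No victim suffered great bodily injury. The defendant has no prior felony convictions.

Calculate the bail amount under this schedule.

Base amounts from the schedule: armed robbery $421,000; residential burglary $78,750; check fraud $6,050; possession of burglary tools $8,200.
Stacking rule: sum of all bases. $421,000 + $78,750 + $6,050 + $8,200 = $514,000.
Offense involved a victim aged 65 or older (+15%): $514,000 × 1.15 = $591,100.
Defendant has an active warrant in another jurisdiction (+25%): $591,100 × 1.25 = $738,875.

$738,875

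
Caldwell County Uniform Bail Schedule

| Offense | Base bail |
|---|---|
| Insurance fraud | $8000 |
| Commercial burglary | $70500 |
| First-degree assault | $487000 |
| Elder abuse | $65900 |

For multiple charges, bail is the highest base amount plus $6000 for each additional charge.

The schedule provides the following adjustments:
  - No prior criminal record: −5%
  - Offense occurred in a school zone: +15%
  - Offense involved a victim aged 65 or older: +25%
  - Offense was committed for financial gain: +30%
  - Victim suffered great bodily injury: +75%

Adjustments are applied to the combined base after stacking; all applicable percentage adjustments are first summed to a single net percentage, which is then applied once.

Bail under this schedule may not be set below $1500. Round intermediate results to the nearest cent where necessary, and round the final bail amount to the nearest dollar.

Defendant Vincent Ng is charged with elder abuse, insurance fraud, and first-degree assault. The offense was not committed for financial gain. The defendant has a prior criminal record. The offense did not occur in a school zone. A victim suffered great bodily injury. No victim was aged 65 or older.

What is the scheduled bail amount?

Base amounts from the schedule: elder abuse $65900; insurance fraud $8000; first-degree assault $487000.
Stacking rule: highest base plus $6000 per additional charge. Highest is first-degree assault at $487000; 2 additional charges → +$12000. Combined base = $499000.
Victim suffered great bodily injury (+75%): $499000 × 1.75 = $873250.
$873250 is at or above the $1500 minimum.

$873250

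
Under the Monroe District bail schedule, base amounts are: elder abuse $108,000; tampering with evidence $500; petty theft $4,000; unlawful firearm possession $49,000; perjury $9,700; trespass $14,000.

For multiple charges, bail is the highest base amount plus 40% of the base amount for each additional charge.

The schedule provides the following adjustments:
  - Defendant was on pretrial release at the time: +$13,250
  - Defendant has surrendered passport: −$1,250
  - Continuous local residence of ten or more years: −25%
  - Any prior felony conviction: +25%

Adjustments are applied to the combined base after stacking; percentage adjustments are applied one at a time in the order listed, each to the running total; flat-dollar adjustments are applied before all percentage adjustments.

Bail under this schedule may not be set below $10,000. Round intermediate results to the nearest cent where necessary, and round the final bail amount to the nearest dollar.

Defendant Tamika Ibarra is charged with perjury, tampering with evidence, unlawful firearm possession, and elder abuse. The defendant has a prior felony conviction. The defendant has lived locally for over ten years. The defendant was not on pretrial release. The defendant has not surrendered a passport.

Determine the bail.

$123,450

Base amounts from the schedule: perjury $9,700; tampering with evidence $500; unlawful firearm possession $49,000; elder abuse $108,000.
Stacking rule: highest base plus 40% of each additional charge. Highest is elder abuse at $108,000. Additional: $9,700 × 40% = $3,880; $500 × 40% = $200; $49,000 × 40% = $19,600. Combined base = $108,000 + $23,680 = $131,680.
Continuous local residence of ten or more years (−25%): $131,680 × 0.75 = $98,760.
Any prior felony conviction (+25%): $98,760 × 1.25 = $123,450.
$123,450 is at or above the $10,000 minimum.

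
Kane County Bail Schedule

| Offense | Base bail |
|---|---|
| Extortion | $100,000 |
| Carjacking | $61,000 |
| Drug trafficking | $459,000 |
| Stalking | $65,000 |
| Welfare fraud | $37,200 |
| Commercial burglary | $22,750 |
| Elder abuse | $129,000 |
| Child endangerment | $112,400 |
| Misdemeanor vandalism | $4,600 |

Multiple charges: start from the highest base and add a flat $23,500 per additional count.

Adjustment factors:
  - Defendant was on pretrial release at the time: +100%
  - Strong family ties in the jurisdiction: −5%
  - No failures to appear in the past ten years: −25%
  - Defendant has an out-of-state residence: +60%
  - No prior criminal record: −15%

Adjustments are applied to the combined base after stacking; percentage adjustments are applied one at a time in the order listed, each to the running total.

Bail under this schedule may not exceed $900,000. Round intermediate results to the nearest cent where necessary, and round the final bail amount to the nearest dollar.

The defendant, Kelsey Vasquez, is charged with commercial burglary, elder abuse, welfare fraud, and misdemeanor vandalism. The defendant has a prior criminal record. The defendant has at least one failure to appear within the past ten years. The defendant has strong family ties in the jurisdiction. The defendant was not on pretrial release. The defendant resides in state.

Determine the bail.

$189,525

Base amounts from the schedule: commercial burglary $22,750; elder abuse $129,000; welfare fraud $37,200; misdemeanor vandalism $4,600.
Stacking rule: highest base plus $23,500 per additional charge. Highest is elder abuse at $129,000; 3 additional charges → +$70,500. Combined base = $199,500.
Strong family ties in the jurisdiction (−5%): $199,500 × 0.95 = $189,525.
$189,525 is within the $900,000 maximum.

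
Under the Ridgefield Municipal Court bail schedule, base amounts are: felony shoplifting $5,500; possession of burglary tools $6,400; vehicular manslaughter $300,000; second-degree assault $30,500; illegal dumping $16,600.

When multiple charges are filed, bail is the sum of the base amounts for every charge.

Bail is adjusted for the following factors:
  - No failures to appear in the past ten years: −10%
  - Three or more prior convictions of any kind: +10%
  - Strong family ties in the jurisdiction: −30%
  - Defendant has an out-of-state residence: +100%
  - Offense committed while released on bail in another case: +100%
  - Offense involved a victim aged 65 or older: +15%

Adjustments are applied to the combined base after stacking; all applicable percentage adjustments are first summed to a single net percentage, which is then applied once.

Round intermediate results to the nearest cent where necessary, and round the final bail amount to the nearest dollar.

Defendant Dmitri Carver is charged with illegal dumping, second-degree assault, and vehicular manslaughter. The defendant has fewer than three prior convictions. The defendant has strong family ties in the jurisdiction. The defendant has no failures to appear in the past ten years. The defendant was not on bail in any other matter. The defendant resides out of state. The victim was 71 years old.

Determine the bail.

Base amounts from the schedule: illegal dumping $16,600; second-degree assault $30,500; vehicular manslaughter $300,000.
Stacking rule: sum of all bases. $16,600 + $30,500 + $300,000 = $347,100.
Net percentage adjustment: −10% −30% +100% +15% = +75%. $347,100 × 1.75 = $607,425.

$607,425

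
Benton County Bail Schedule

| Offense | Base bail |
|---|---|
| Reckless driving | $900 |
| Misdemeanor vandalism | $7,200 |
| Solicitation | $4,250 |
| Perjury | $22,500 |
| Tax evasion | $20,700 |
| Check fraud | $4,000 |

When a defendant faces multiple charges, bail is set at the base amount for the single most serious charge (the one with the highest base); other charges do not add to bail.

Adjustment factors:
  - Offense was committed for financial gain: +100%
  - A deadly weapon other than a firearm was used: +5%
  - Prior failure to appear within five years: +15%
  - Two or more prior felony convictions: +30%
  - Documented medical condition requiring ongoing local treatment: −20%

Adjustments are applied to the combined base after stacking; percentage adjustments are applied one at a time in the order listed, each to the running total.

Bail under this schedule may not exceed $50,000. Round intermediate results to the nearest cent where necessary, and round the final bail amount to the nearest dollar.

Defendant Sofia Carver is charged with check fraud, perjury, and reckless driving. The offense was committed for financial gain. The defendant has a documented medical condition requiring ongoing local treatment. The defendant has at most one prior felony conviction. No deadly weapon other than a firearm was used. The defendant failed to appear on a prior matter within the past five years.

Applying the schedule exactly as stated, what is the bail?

Base amounts from the schedule: check fraud $4,000; perjury $22,500; reckless driving $900.
Stacking rule: use the highest base only. Highest is perjury at $22,500. Combined base = $22,500.
Offense was committed for financial gain (+100%): $22,500 × 2 = $45,000.
Prior failure to appear within five years (+15%): $45,000 × 1.15 = $51,750.
Documented medical condition requiring ongoing local treatment (−20%): $51,750 × 0.8 = $41,400.
$41,400 is within the $50,000 maximum.

$41,400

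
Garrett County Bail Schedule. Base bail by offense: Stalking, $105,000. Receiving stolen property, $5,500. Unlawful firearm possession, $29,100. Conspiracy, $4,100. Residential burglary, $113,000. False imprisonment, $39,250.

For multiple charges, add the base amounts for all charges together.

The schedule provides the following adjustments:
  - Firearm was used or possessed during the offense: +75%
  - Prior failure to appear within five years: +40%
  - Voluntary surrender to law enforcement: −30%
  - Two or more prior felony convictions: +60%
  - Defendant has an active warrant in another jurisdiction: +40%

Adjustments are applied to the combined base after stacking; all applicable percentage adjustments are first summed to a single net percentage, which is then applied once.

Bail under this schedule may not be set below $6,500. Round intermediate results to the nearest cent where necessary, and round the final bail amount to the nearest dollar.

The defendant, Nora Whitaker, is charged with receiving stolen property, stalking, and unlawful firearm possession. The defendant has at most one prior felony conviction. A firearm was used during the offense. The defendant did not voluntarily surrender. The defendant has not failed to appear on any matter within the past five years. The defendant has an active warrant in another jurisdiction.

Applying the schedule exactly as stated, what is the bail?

$300,140

Base amounts from the schedule: receiving stolen property $5,500; stalking $105,000; unlawful firearm possession $29,100.
Stacking rule: sum of all bases. $5,500 + $105,000 + $29,100 = $139,600.
Net percentage adjustment: +75% +40% = +115%. $139,600 × 2.15 = $300,140.
$300,140 is at or above the $6,500 minimum.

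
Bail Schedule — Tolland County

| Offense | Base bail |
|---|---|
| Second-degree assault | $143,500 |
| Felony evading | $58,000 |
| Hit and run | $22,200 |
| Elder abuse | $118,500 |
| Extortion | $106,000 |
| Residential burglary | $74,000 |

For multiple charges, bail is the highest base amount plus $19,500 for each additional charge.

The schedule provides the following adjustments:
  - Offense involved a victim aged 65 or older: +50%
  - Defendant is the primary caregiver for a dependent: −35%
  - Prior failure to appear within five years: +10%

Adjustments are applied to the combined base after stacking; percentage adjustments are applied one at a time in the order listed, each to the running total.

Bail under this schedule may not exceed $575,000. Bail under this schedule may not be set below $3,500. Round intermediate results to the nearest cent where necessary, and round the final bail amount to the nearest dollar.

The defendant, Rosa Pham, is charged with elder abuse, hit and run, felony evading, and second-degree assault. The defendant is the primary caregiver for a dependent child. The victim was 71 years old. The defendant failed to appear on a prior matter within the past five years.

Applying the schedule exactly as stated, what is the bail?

Base amounts from the schedule: elder abuse $118,500; hit and run $22,200; felony evading $58,000; second-degree assault $143,500.
Stacking rule: highest base plus $19,500 per additional charge. Highest is second-degree assault at $143,500; 3 additional charges → +$58,500. Combined base = $202,000.
Offense involved a victim aged 65 or older (+50%): $202,000 × 1.5 = $303,000.
Defendant is the primary caregiver for a dependent (−35%): $303,000 × 0.65 = $196,950.
Prior failure to appear within five years (+10%): $196,950 × 1.1 = $216,645.
$216,645 is within the $575,000 maximum.
$216,645 is at or above the $3,500 minimum.

$216,645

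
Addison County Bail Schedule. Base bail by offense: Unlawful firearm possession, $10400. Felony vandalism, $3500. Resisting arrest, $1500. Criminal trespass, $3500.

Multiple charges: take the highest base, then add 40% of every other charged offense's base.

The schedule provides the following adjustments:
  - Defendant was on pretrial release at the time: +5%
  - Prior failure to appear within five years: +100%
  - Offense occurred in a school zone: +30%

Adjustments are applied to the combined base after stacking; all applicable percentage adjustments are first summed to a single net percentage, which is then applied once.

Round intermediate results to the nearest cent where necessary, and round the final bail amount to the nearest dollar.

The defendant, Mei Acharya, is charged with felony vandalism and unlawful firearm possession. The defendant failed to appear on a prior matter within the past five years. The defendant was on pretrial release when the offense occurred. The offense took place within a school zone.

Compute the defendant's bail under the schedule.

Base amounts from the schedule: felony vandalism $3500; unlawful firearm possession $10400.
Stacking rule: highest base plus 40% of each additional charge. Highest is unlawful firearm possession at $10400. Additional: $3500 × 40% = $1400. Combined base = $10400 + $1400 = $11800.
Net percentage adjustment: +5% +100% +30% = +135%. $11800 × 2.35 = $27730.

$27730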